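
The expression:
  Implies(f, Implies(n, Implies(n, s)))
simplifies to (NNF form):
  s | ~f | ~n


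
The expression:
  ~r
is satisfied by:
  {r: False}


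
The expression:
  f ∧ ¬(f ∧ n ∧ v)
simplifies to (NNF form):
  f ∧ (¬n ∨ ¬v)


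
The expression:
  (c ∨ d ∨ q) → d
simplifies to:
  d ∨ (¬c ∧ ¬q)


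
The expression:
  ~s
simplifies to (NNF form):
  ~s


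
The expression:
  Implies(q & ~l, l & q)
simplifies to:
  l | ~q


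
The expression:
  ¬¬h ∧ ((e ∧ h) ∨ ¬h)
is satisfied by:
  {h: True, e: True}


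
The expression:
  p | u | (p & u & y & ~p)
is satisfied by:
  {u: True, p: True}
  {u: True, p: False}
  {p: True, u: False}


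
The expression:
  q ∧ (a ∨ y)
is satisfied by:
  {q: True, a: True, y: True}
  {q: True, a: True, y: False}
  {q: True, y: True, a: False}


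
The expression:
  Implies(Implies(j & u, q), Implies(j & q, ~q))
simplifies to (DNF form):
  ~j | ~q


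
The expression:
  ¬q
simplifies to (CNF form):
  ¬q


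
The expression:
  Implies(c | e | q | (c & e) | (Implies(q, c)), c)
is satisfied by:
  {c: True}


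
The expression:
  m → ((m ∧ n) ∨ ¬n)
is always true.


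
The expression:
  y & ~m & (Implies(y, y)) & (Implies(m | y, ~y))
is never true.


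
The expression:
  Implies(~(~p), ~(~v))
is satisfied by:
  {v: True, p: False}
  {p: False, v: False}
  {p: True, v: True}


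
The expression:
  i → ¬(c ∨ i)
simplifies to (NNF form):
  ¬i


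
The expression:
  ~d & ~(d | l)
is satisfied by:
  {d: False, l: False}


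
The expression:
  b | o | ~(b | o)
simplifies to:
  True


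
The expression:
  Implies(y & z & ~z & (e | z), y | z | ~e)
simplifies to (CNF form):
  True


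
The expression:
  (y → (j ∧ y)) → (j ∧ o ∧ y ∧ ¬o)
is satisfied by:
  {y: True, j: False}


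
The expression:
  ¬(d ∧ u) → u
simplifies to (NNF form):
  u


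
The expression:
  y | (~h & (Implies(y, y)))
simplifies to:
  y | ~h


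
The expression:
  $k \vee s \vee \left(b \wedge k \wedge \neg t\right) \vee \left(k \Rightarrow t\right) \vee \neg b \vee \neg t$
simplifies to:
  $\text{True}$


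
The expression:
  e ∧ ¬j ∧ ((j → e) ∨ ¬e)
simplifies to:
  e ∧ ¬j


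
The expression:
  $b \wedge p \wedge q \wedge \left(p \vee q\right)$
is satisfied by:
  {p: True, b: True, q: True}


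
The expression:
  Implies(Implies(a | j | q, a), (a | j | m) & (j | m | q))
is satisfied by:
  {q: True, m: True, j: True}
  {q: True, m: True, j: False}
  {q: True, j: True, m: False}
  {q: True, j: False, m: False}
  {m: True, j: True, q: False}
  {m: True, j: False, q: False}
  {j: True, m: False, q: False}


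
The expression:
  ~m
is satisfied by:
  {m: False}


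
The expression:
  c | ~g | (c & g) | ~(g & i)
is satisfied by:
  {c: True, g: False, i: False}
  {g: False, i: False, c: False}
  {i: True, c: True, g: False}
  {i: True, g: False, c: False}
  {c: True, g: True, i: False}
  {g: True, c: False, i: False}
  {i: True, g: True, c: True}


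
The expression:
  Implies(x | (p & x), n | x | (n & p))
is always true.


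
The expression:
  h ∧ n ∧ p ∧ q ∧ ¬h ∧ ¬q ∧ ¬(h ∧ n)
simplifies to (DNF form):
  False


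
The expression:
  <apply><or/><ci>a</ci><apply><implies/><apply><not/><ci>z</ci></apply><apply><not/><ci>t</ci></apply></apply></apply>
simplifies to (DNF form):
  <apply><or/><ci>a</ci><ci>z</ci><apply><not/><ci>t</ci></apply></apply>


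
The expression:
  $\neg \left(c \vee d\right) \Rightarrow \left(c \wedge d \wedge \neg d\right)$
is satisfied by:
  {d: True, c: True}
  {d: True, c: False}
  {c: True, d: False}


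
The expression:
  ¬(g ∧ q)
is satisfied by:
  {g: False, q: False}
  {q: True, g: False}
  {g: True, q: False}


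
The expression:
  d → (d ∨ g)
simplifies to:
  True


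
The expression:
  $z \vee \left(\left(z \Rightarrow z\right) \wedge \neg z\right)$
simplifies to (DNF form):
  $\text{True}$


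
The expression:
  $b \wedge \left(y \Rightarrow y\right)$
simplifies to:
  $b$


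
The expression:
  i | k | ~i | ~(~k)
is always true.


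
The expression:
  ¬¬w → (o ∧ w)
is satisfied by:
  {o: True, w: False}
  {w: False, o: False}
  {w: True, o: True}


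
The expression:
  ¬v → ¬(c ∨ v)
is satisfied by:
  {v: True, c: False}
  {c: False, v: False}
  {c: True, v: True}


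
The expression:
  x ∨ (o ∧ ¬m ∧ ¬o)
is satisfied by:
  {x: True}


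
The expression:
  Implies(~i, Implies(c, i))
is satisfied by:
  {i: True, c: False}
  {c: False, i: False}
  {c: True, i: True}


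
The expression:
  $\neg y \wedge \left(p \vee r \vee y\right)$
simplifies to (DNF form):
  $\left(p \wedge \neg y\right) \vee \left(r \wedge \neg y\right)$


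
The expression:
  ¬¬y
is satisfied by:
  {y: True}


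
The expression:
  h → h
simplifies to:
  True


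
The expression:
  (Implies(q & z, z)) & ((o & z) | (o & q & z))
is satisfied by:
  {z: True, o: True}


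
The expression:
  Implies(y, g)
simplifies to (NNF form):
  g | ~y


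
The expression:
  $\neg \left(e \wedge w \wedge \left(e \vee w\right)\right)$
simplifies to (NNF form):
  $\neg e \vee \neg w$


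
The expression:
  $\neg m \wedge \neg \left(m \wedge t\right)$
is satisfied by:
  {m: False}


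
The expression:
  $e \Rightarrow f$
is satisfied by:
  {f: True, e: False}
  {e: False, f: False}
  {e: True, f: True}


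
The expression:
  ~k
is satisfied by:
  {k: False}


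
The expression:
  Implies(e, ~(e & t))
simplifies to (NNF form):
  ~e | ~t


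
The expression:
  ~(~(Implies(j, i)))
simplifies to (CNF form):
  i | ~j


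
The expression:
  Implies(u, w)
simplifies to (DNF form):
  w | ~u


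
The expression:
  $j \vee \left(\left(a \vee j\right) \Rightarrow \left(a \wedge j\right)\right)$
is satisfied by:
  {j: True, a: False}
  {a: False, j: False}
  {a: True, j: True}


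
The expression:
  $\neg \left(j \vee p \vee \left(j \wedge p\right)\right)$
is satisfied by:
  {p: False, j: False}


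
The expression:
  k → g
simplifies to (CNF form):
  g ∨ ¬k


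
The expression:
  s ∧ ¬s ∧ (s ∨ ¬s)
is never true.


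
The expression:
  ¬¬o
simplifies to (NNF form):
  o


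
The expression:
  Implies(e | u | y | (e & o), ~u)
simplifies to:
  ~u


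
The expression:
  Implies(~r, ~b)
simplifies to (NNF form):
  r | ~b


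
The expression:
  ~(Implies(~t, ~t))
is never true.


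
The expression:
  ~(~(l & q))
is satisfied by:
  {q: True, l: True}


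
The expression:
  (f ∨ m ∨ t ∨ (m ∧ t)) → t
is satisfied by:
  {t: True, m: False, f: False}
  {f: True, t: True, m: False}
  {t: True, m: True, f: False}
  {f: True, t: True, m: True}
  {f: False, m: False, t: False}


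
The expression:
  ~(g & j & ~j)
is always true.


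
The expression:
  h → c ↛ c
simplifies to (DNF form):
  ¬h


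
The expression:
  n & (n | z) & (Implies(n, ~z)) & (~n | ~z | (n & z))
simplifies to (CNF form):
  n & ~z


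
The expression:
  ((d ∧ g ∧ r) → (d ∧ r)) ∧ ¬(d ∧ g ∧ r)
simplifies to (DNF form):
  ¬d ∨ ¬g ∨ ¬r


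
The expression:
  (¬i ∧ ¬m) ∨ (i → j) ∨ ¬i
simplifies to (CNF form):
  j ∨ ¬i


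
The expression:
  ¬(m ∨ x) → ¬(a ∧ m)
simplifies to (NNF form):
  True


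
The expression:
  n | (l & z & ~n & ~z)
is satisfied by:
  {n: True}


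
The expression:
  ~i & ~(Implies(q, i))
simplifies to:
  q & ~i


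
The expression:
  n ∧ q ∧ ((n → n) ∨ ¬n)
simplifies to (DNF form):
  n ∧ q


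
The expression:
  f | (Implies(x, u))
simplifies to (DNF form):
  f | u | ~x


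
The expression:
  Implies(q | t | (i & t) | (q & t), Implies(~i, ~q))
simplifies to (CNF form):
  i | ~q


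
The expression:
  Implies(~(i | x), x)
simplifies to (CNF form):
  i | x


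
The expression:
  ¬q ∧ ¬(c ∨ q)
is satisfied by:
  {q: False, c: False}


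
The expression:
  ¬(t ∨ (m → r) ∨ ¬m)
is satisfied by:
  {m: True, r: False, t: False}


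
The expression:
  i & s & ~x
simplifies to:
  i & s & ~x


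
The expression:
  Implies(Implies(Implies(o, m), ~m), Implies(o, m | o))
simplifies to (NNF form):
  True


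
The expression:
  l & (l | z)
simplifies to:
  l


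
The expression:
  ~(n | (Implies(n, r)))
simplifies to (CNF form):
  False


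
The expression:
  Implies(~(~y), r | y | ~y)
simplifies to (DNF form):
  True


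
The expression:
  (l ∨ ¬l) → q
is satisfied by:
  {q: True}


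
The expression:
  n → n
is always true.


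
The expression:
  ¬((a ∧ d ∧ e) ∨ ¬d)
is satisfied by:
  {d: True, e: False, a: False}
  {a: True, d: True, e: False}
  {e: True, d: True, a: False}


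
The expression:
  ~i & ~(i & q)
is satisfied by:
  {i: False}


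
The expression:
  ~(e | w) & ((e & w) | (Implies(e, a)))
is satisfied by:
  {e: False, w: False}


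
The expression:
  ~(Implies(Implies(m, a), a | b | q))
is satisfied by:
  {q: False, b: False, a: False, m: False}


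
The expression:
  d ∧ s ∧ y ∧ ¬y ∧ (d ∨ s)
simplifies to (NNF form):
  False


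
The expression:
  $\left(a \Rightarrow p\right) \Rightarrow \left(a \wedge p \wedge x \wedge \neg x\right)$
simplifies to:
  $a \wedge \neg p$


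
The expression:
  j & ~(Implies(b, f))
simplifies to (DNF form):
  b & j & ~f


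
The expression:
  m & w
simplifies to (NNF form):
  m & w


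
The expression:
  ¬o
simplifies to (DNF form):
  ¬o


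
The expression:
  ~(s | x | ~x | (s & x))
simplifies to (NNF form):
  False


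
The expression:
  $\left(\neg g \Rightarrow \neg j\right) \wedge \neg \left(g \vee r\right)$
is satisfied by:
  {g: False, r: False, j: False}


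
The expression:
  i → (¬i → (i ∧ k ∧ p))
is always true.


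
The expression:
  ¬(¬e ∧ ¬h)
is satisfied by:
  {e: True, h: True}
  {e: True, h: False}
  {h: True, e: False}


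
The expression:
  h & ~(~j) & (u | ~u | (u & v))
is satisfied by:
  {h: True, j: True}


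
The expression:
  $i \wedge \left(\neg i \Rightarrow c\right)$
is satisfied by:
  {i: True}


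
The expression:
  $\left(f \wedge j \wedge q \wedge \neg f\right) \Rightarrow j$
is always true.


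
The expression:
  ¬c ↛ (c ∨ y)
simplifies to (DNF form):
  ¬c ∧ ¬y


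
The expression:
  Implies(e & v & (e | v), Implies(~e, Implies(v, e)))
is always true.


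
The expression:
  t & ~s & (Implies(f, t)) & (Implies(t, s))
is never true.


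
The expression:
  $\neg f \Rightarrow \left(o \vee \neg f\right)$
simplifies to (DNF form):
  $\text{True}$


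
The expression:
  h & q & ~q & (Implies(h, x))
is never true.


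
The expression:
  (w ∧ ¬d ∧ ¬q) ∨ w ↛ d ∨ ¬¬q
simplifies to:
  q ∨ (w ∧ ¬d)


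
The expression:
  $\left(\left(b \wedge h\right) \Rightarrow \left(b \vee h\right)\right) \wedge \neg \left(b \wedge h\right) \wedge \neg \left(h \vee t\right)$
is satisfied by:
  {h: False, t: False}


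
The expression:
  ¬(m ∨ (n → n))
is never true.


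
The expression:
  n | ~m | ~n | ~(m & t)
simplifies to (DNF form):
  True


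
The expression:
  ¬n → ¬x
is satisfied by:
  {n: True, x: False}
  {x: False, n: False}
  {x: True, n: True}


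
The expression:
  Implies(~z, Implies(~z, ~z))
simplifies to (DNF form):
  True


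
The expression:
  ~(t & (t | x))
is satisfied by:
  {t: False}


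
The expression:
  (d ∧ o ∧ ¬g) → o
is always true.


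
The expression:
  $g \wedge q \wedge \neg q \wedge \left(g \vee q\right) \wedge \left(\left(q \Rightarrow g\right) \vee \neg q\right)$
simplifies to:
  $\text{False}$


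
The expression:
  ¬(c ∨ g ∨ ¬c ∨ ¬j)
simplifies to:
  False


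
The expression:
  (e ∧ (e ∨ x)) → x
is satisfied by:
  {x: True, e: False}
  {e: False, x: False}
  {e: True, x: True}


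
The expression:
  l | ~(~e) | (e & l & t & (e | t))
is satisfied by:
  {l: True, e: True}
  {l: True, e: False}
  {e: True, l: False}


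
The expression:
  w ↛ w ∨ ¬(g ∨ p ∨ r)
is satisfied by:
  {g: False, p: False, r: False}


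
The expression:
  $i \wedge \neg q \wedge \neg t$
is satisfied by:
  {i: True, q: False, t: False}


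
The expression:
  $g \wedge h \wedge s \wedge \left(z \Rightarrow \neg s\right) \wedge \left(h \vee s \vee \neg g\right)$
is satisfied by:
  {h: True, s: True, g: True, z: False}


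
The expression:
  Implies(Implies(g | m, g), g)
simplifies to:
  g | m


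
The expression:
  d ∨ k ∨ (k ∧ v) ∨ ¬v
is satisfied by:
  {d: True, k: True, v: False}
  {d: True, v: False, k: False}
  {k: True, v: False, d: False}
  {k: False, v: False, d: False}
  {d: True, k: True, v: True}
  {d: True, v: True, k: False}
  {k: True, v: True, d: False}


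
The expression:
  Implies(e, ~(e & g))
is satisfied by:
  {g: False, e: False}
  {e: True, g: False}
  {g: True, e: False}


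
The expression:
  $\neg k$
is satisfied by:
  {k: False}


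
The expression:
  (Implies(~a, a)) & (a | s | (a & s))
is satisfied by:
  {a: True}


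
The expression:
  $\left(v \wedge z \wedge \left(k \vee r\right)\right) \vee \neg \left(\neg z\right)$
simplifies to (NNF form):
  $z$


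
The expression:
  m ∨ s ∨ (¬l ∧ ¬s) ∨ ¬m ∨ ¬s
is always true.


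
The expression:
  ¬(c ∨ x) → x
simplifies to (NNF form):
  c ∨ x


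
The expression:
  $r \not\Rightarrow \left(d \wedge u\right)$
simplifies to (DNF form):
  $\left(r \wedge \neg d\right) \vee \left(r \wedge \neg u\right)$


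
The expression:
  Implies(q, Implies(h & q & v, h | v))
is always true.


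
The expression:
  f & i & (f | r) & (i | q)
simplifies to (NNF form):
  f & i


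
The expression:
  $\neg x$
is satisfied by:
  {x: False}


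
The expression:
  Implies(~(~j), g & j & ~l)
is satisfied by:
  {g: True, l: False, j: False}
  {l: False, j: False, g: False}
  {g: True, l: True, j: False}
  {l: True, g: False, j: False}
  {j: True, g: True, l: False}


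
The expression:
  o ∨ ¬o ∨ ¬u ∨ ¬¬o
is always true.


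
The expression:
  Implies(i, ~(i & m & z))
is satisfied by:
  {m: False, z: False, i: False}
  {i: True, m: False, z: False}
  {z: True, m: False, i: False}
  {i: True, z: True, m: False}
  {m: True, i: False, z: False}
  {i: True, m: True, z: False}
  {z: True, m: True, i: False}


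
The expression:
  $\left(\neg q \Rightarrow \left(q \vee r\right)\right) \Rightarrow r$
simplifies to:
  $r \vee \neg q$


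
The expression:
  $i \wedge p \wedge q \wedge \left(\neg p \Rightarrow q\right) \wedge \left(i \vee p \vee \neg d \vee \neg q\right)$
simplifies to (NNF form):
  $i \wedge p \wedge q$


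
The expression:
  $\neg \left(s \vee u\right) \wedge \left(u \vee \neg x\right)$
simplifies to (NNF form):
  $\neg s \wedge \neg u \wedge \neg x$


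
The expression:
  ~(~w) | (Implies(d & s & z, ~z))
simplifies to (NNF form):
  w | ~d | ~s | ~z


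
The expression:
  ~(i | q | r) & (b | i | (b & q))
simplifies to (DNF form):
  b & ~i & ~q & ~r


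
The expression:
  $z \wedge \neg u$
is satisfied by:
  {z: True, u: False}


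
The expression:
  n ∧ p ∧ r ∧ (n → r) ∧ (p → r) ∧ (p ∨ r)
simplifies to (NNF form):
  n ∧ p ∧ r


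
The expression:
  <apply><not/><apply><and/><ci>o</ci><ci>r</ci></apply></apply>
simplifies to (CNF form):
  <apply><or/><apply><not/><ci>o</ci></apply><apply><not/><ci>r</ci></apply></apply>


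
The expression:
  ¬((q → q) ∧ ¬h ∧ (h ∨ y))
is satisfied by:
  {h: True, y: False}
  {y: False, h: False}
  {y: True, h: True}


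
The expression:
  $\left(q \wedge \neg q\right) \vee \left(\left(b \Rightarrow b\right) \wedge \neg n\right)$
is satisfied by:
  {n: False}


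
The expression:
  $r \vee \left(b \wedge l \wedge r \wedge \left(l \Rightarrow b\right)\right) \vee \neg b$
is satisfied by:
  {r: True, b: False}
  {b: False, r: False}
  {b: True, r: True}


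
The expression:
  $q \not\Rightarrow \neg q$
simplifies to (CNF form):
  $q$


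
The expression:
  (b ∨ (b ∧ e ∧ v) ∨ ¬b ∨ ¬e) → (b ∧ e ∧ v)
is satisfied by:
  {e: True, b: True, v: True}


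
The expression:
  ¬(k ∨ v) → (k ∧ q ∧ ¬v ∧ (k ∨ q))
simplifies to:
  k ∨ v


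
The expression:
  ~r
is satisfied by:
  {r: False}


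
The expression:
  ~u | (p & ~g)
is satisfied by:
  {p: True, g: False, u: False}
  {g: False, u: False, p: False}
  {p: True, g: True, u: False}
  {g: True, p: False, u: False}
  {u: True, p: True, g: False}


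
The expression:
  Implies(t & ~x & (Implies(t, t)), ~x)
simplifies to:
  True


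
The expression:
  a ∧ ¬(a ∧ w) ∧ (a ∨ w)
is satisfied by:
  {a: True, w: False}


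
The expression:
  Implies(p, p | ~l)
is always true.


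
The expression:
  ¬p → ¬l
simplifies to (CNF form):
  p ∨ ¬l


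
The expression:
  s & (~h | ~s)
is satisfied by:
  {s: True, h: False}


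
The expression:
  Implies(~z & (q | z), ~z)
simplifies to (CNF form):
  True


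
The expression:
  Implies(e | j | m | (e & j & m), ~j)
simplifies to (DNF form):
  ~j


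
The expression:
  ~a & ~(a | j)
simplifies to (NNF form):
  ~a & ~j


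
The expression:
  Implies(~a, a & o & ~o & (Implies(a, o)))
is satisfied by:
  {a: True}


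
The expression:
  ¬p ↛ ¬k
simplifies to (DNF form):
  k ∧ ¬p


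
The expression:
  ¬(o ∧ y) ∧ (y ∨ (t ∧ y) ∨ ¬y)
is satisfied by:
  {o: False, y: False}
  {y: True, o: False}
  {o: True, y: False}


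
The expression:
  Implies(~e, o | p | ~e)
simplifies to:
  True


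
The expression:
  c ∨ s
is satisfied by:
  {c: True, s: True}
  {c: True, s: False}
  {s: True, c: False}


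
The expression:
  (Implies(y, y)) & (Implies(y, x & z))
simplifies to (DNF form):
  ~y | (x & z)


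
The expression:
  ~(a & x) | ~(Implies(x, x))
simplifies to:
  ~a | ~x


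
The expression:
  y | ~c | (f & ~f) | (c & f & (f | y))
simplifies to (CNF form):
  f | y | ~c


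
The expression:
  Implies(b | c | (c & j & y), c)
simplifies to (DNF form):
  c | ~b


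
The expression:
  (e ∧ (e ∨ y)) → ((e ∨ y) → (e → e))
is always true.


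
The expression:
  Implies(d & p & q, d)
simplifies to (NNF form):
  True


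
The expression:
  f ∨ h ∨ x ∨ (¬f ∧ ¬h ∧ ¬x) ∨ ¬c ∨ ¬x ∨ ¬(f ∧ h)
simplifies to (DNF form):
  True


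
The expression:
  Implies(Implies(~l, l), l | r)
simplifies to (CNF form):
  True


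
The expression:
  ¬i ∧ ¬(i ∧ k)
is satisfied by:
  {i: False}


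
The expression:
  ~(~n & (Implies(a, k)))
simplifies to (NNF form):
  n | (a & ~k)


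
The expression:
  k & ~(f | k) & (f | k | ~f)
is never true.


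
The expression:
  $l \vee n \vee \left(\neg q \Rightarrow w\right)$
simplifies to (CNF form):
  $l \vee n \vee q \vee w$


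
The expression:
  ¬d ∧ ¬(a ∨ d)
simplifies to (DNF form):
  ¬a ∧ ¬d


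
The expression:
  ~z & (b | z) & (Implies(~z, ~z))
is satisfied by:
  {b: True, z: False}


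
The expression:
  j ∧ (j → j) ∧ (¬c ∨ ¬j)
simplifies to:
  j ∧ ¬c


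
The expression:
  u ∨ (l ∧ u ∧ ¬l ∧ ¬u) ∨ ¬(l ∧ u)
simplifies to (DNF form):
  True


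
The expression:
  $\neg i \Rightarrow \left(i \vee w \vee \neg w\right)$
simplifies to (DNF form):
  $\text{True}$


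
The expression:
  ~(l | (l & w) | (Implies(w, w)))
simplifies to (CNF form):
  False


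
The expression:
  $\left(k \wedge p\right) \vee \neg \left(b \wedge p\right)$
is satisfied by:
  {k: True, p: False, b: False}
  {p: False, b: False, k: False}
  {b: True, k: True, p: False}
  {b: True, p: False, k: False}
  {k: True, p: True, b: False}
  {p: True, k: False, b: False}
  {b: True, p: True, k: True}


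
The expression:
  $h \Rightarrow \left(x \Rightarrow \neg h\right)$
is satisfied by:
  {h: False, x: False}
  {x: True, h: False}
  {h: True, x: False}


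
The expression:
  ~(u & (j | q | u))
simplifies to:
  ~u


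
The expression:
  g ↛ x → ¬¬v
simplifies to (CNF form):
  v ∨ x ∨ ¬g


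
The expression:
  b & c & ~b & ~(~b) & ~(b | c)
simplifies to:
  False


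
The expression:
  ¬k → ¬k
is always true.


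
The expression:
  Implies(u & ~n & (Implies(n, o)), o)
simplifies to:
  n | o | ~u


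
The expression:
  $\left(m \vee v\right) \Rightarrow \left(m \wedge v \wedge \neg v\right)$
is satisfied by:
  {v: False, m: False}


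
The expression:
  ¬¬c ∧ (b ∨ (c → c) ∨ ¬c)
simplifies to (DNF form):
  c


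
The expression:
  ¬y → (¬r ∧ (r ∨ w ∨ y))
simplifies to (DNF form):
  y ∨ (w ∧ ¬r)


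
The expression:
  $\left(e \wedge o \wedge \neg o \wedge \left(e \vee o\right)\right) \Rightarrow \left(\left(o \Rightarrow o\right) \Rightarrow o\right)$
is always true.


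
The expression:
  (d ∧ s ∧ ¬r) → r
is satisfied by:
  {r: True, s: False, d: False}
  {s: False, d: False, r: False}
  {r: True, d: True, s: False}
  {d: True, s: False, r: False}
  {r: True, s: True, d: False}
  {s: True, r: False, d: False}
  {r: True, d: True, s: True}


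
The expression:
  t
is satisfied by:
  {t: True}


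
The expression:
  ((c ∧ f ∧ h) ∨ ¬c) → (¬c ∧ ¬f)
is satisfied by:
  {c: True, h: False, f: False}
  {h: False, f: False, c: False}
  {c: True, h: True, f: False}
  {h: True, c: False, f: False}
  {f: True, c: True, h: False}


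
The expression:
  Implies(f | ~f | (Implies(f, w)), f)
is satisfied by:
  {f: True}


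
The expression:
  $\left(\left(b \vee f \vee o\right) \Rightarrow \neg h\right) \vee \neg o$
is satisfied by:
  {h: False, o: False}
  {o: True, h: False}
  {h: True, o: False}


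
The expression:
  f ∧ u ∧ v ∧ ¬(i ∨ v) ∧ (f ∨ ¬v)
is never true.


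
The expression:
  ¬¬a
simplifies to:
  a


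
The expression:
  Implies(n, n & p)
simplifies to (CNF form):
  p | ~n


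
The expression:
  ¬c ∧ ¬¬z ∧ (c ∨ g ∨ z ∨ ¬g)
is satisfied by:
  {z: True, c: False}


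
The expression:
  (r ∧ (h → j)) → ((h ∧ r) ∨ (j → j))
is always true.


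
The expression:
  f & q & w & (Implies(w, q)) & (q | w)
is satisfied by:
  {f: True, w: True, q: True}


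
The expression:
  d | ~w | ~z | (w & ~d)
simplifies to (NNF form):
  True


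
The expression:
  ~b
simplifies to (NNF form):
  ~b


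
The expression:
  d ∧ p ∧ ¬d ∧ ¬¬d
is never true.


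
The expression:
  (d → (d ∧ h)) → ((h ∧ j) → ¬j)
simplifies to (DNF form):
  ¬h ∨ ¬j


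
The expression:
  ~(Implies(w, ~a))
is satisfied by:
  {a: True, w: True}


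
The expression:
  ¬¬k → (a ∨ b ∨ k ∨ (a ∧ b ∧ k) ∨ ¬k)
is always true.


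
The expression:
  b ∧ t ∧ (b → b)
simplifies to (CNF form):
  b ∧ t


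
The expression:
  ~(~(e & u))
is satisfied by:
  {e: True, u: True}


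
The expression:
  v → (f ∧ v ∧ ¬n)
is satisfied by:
  {f: True, n: False, v: False}
  {n: False, v: False, f: False}
  {f: True, n: True, v: False}
  {n: True, f: False, v: False}
  {v: True, f: True, n: False}


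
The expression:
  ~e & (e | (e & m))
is never true.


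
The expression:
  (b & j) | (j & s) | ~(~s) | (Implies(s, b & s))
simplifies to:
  True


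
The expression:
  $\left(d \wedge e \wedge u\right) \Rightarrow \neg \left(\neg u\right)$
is always true.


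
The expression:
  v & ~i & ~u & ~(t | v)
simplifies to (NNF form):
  False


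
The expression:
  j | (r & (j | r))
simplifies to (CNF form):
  j | r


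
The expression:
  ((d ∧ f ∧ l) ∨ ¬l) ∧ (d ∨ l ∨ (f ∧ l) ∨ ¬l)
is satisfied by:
  {d: True, f: True, l: False}
  {d: True, f: False, l: False}
  {f: True, d: False, l: False}
  {d: False, f: False, l: False}
  {d: True, l: True, f: True}


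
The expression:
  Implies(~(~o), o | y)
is always true.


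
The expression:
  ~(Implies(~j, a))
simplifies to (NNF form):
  ~a & ~j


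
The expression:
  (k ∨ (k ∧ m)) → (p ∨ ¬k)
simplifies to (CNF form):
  p ∨ ¬k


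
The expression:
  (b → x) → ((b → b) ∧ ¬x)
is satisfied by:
  {x: False}


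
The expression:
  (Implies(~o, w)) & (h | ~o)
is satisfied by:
  {h: True, w: True, o: False}
  {w: True, o: False, h: False}
  {o: True, h: True, w: True}
  {o: True, h: True, w: False}


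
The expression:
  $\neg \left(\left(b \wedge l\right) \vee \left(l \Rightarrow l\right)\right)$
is never true.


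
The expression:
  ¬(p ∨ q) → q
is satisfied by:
  {q: True, p: True}
  {q: True, p: False}
  {p: True, q: False}


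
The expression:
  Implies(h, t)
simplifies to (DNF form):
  t | ~h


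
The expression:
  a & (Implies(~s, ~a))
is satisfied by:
  {a: True, s: True}


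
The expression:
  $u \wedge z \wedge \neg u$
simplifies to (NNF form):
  $\text{False}$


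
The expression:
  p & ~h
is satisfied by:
  {p: True, h: False}


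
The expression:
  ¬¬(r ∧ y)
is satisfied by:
  {r: True, y: True}


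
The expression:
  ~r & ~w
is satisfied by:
  {r: False, w: False}


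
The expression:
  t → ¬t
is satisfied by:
  {t: False}


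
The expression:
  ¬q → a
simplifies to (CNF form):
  a ∨ q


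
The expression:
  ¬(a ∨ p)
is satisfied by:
  {p: False, a: False}


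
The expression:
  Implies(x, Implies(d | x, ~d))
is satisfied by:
  {d: False, x: False}
  {x: True, d: False}
  {d: True, x: False}


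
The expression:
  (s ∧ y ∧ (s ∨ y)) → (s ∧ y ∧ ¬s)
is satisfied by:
  {s: False, y: False}
  {y: True, s: False}
  {s: True, y: False}


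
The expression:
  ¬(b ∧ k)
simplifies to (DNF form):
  ¬b ∨ ¬k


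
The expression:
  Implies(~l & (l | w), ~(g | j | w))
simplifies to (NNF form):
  l | ~w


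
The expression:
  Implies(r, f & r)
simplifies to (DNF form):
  f | ~r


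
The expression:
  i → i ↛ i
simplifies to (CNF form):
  ¬i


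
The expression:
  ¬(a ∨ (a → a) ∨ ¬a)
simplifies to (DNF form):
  False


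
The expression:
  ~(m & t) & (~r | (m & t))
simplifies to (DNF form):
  (~m & ~r) | (~r & ~t)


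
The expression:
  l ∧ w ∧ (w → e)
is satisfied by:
  {e: True, w: True, l: True}


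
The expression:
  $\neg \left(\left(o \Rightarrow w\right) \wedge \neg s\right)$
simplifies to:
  $s \vee \left(o \wedge \neg w\right)$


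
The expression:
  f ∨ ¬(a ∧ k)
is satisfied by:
  {f: True, k: False, a: False}
  {f: False, k: False, a: False}
  {a: True, f: True, k: False}
  {a: True, f: False, k: False}
  {k: True, f: True, a: False}
  {k: True, f: False, a: False}
  {k: True, a: True, f: True}


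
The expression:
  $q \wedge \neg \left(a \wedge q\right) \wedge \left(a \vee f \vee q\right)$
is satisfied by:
  {q: True, a: False}


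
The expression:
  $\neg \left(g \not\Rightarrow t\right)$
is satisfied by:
  {t: True, g: False}
  {g: False, t: False}
  {g: True, t: True}


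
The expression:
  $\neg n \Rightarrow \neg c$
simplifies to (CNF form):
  $n \vee \neg c$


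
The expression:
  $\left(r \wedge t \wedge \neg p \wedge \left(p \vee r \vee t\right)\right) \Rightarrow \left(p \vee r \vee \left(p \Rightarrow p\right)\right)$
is always true.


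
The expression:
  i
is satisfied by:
  {i: True}


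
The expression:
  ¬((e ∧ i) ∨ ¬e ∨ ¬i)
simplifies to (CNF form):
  False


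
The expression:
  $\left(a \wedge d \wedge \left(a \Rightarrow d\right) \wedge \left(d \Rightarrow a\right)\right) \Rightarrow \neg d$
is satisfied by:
  {d: False, a: False}
  {a: True, d: False}
  {d: True, a: False}


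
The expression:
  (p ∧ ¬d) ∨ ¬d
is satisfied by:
  {d: False}


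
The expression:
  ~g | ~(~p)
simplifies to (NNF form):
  p | ~g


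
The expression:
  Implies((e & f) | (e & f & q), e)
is always true.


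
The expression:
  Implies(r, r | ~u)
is always true.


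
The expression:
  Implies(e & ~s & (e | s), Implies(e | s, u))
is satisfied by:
  {s: True, u: True, e: False}
  {s: True, e: False, u: False}
  {u: True, e: False, s: False}
  {u: False, e: False, s: False}
  {s: True, u: True, e: True}
  {s: True, e: True, u: False}
  {u: True, e: True, s: False}


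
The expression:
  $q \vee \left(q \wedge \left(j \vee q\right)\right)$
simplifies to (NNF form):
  $q$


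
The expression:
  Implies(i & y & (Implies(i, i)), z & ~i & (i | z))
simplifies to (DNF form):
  ~i | ~y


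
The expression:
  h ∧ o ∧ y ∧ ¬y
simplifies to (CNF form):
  False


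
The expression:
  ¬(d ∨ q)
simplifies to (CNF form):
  ¬d ∧ ¬q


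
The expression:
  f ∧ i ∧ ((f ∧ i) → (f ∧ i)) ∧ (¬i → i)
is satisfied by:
  {i: True, f: True}


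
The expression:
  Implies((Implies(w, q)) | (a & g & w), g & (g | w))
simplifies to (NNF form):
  g | (w & ~q)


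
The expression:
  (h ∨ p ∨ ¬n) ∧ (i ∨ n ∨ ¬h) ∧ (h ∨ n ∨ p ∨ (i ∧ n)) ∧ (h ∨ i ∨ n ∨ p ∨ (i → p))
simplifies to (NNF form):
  (h ∧ i) ∨ (h ∧ n) ∨ (p ∧ ¬h)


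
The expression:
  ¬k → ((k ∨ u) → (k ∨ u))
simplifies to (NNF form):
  True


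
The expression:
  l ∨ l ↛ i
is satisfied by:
  {l: True}


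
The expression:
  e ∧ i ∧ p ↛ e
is never true.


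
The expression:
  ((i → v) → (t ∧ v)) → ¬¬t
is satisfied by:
  {t: True, v: True, i: False}
  {t: True, v: False, i: False}
  {v: True, t: False, i: False}
  {t: False, v: False, i: False}
  {i: True, t: True, v: True}
  {i: True, t: True, v: False}
  {i: True, v: True, t: False}


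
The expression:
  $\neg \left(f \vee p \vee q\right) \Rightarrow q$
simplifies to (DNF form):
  $f \vee p \vee q$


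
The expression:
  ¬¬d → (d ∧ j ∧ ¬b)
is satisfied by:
  {j: True, d: False, b: False}
  {j: False, d: False, b: False}
  {b: True, j: True, d: False}
  {b: True, j: False, d: False}
  {d: True, j: True, b: False}


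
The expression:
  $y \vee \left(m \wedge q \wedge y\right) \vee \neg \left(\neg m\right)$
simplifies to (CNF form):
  $m \vee y$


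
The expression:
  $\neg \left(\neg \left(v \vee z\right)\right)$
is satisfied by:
  {z: True, v: True}
  {z: True, v: False}
  {v: True, z: False}


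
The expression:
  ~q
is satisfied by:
  {q: False}


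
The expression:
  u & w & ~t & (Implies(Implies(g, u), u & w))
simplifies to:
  u & w & ~t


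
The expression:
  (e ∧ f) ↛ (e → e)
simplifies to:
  False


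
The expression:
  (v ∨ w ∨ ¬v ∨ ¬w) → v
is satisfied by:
  {v: True}


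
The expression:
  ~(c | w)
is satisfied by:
  {w: False, c: False}


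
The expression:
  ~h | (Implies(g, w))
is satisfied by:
  {w: True, h: False, g: False}
  {h: False, g: False, w: False}
  {g: True, w: True, h: False}
  {g: True, h: False, w: False}
  {w: True, h: True, g: False}
  {h: True, w: False, g: False}
  {g: True, h: True, w: True}


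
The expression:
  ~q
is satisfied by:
  {q: False}


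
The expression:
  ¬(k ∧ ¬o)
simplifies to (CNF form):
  o ∨ ¬k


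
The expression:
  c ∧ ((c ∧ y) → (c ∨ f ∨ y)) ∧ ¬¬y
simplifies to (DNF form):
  c ∧ y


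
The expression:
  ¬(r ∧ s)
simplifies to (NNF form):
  ¬r ∨ ¬s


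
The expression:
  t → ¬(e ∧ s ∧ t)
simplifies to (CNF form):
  ¬e ∨ ¬s ∨ ¬t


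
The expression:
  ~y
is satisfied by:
  {y: False}


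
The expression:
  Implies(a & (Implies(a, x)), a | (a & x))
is always true.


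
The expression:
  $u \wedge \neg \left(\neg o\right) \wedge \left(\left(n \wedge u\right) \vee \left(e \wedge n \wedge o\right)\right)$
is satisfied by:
  {u: True, o: True, n: True}


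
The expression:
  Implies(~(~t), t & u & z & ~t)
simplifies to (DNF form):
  ~t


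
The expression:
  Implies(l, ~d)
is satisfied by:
  {l: False, d: False}
  {d: True, l: False}
  {l: True, d: False}


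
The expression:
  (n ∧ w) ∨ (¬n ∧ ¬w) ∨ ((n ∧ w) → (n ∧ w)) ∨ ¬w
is always true.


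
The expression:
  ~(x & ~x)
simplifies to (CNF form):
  True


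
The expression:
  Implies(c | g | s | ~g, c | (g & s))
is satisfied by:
  {c: True, s: True, g: True}
  {c: True, s: True, g: False}
  {c: True, g: True, s: False}
  {c: True, g: False, s: False}
  {s: True, g: True, c: False}


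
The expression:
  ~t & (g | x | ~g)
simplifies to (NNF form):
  ~t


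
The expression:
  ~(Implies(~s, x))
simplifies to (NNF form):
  ~s & ~x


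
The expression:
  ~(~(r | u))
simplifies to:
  r | u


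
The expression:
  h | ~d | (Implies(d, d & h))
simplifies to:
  h | ~d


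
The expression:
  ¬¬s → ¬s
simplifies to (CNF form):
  ¬s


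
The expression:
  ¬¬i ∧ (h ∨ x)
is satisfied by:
  {x: True, h: True, i: True}
  {x: True, i: True, h: False}
  {h: True, i: True, x: False}


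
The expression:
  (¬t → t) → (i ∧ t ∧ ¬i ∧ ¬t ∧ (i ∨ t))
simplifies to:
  ¬t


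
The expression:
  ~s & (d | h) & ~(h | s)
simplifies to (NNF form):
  d & ~h & ~s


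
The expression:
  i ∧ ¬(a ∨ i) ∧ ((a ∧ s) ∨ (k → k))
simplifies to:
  False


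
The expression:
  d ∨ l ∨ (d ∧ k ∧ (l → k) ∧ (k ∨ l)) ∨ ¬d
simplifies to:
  True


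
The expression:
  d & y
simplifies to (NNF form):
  d & y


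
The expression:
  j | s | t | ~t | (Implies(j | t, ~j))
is always true.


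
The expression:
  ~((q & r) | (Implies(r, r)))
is never true.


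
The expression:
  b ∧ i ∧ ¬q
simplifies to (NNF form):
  b ∧ i ∧ ¬q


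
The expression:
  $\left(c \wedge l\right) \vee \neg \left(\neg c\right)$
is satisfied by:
  {c: True}


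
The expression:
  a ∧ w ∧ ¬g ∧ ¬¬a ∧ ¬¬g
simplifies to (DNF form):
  False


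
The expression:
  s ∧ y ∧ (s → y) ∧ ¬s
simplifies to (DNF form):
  False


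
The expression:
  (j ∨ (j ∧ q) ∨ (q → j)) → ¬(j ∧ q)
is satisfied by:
  {q: False, j: False}
  {j: True, q: False}
  {q: True, j: False}


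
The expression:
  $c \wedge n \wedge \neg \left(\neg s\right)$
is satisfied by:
  {c: True, s: True, n: True}


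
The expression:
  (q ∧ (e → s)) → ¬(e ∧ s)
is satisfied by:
  {s: False, e: False, q: False}
  {q: True, s: False, e: False}
  {e: True, s: False, q: False}
  {q: True, e: True, s: False}
  {s: True, q: False, e: False}
  {q: True, s: True, e: False}
  {e: True, s: True, q: False}


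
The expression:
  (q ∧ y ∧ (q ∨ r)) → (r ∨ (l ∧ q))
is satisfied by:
  {r: True, l: True, y: False, q: False}
  {r: True, l: False, y: False, q: False}
  {l: True, q: False, r: False, y: False}
  {q: False, l: False, r: False, y: False}
  {q: True, r: True, l: True, y: False}
  {q: True, r: True, l: False, y: False}
  {q: True, l: True, r: False, y: False}
  {q: True, l: False, r: False, y: False}
  {y: True, r: True, l: True, q: False}
  {y: True, r: True, l: False, q: False}
  {y: True, l: True, r: False, q: False}
  {y: True, l: False, r: False, q: False}
  {q: True, y: True, r: True, l: True}
  {q: True, y: True, r: True, l: False}
  {q: True, y: True, l: True, r: False}


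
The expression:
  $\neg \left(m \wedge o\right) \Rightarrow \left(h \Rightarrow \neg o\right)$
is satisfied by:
  {m: True, h: False, o: False}
  {h: False, o: False, m: False}
  {o: True, m: True, h: False}
  {o: True, h: False, m: False}
  {m: True, h: True, o: False}
  {h: True, m: False, o: False}
  {o: True, h: True, m: True}


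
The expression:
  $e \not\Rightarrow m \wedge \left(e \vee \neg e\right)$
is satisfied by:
  {e: True, m: False}


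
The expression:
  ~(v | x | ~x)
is never true.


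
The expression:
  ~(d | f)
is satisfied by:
  {d: False, f: False}


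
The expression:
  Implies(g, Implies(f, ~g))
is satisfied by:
  {g: False, f: False}
  {f: True, g: False}
  {g: True, f: False}


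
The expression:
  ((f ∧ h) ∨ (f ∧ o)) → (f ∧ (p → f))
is always true.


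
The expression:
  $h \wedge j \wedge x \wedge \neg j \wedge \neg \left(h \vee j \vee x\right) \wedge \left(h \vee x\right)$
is never true.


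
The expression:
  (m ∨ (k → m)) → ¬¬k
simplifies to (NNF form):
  k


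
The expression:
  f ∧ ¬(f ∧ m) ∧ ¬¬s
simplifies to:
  f ∧ s ∧ ¬m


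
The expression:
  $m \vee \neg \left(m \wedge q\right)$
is always true.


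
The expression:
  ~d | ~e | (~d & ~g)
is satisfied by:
  {e: False, d: False}
  {d: True, e: False}
  {e: True, d: False}


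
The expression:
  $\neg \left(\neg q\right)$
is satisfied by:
  {q: True}


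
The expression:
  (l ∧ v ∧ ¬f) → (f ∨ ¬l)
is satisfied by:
  {f: True, l: False, v: False}
  {l: False, v: False, f: False}
  {f: True, v: True, l: False}
  {v: True, l: False, f: False}
  {f: True, l: True, v: False}
  {l: True, f: False, v: False}
  {f: True, v: True, l: True}


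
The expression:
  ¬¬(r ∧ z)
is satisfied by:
  {r: True, z: True}


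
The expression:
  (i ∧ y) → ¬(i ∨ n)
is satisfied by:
  {y: False, i: False}
  {i: True, y: False}
  {y: True, i: False}


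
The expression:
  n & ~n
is never true.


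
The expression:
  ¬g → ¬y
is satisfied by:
  {g: True, y: False}
  {y: False, g: False}
  {y: True, g: True}


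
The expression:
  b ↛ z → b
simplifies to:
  True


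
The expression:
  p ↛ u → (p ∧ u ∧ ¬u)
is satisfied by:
  {u: True, p: False}
  {p: False, u: False}
  {p: True, u: True}


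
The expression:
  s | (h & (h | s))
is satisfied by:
  {s: True, h: True}
  {s: True, h: False}
  {h: True, s: False}


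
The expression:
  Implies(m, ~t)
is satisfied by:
  {m: False, t: False}
  {t: True, m: False}
  {m: True, t: False}


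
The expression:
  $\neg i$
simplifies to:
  $\neg i$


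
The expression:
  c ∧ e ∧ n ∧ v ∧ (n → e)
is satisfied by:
  {c: True, e: True, n: True, v: True}
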